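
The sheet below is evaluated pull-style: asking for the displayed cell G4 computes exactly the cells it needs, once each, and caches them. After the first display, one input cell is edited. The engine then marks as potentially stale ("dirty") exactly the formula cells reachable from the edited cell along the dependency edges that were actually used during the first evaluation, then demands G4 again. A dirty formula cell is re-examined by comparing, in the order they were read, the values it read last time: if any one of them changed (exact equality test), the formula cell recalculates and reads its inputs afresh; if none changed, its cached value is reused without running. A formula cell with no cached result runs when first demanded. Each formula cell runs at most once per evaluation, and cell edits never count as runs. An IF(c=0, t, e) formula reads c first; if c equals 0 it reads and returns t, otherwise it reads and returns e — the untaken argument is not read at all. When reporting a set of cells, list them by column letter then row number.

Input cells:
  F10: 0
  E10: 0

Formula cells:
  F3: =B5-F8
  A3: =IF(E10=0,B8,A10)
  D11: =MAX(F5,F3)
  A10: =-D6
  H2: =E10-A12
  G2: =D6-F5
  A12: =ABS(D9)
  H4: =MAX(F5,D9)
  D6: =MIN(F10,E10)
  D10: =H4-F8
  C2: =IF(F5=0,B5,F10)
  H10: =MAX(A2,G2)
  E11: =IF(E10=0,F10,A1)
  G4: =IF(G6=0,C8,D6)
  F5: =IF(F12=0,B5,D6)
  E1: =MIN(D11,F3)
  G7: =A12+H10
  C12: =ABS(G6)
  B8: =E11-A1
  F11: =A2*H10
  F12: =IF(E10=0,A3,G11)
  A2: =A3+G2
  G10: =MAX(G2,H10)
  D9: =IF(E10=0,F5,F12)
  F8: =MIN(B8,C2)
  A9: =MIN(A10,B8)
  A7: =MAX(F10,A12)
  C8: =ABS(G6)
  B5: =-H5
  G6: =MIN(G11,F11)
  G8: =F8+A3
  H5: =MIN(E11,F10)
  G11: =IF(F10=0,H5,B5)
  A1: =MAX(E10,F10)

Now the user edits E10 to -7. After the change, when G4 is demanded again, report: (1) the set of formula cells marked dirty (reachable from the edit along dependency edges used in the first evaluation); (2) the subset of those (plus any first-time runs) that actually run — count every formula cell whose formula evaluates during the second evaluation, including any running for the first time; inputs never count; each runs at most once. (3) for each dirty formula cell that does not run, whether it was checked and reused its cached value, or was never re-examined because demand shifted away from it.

First demand of the output computes:
  A1 = MAX(0, 0) = 0
  D6 = MIN(0, 0) = 0
  E11 = IF(E10=0: E10=0 -> then branch F10) = 0
  B8 = 0 - 0 = 0
  A3 = IF(E10=0: E10=0 -> then branch B8) = 0
  H5 = MIN(0, 0) = 0
  B5 = -(0) = 0
  G11 = IF(F10=0: F10=0 -> then branch H5) = 0
  F12 = IF(E10=0: E10=0 -> then branch A3) = 0
  F5 = IF(F12=0: F12=0 -> then branch B5) = 0
  G2 = 0 - 0 = 0
  A2 = 0 + 0 = 0
  H10 = MAX(0, 0) = 0
  F11 = 0 * 0 = 0
  G6 = MIN(0, 0) = 0
  C8 = ABS(0) = 0
  G4 = IF(G6=0: G6=0 -> then branch C8) = 0

After the edit, cleaning proceeds:
  A1: a read changed (E10 0->-7) — executes, giving 0 — identical to its old value.
  D6: a read changed (E10 0->-7) — executes, giving -7.
  A10: had never run; runs now, result 7.
  E11: a read changed (E10 0->-7) — executes, giving 0 — identical to its old value.
  B8: stays stale; no demand reaches it after the flip.
  A3: a read changed (E10 0->-7) — executes, giving 7.
  H5: dirty, but its reads are unchanged (E11 unchanged, F10 unchanged); cached 0 stands.
  B5: dirty, but its reads are unchanged (H5 unchanged); cached 0 stands.
  G11: dirty, but its reads are unchanged (F10 unchanged, H5 unchanged); cached 0 stands.
  F12: a read changed (E10 0->-7; A3 0->7) — executes, giving 0 — identical to its old value.
  F5: dirty, but its reads are unchanged (F12 unchanged, B5 unchanged); cached 0 stands.
  G2: a read changed (D6 0->-7) — executes, giving -7.
  A2: a read changed (A3 0->7; G2 0->-7) — executes, giving 0 — identical to its old value.
  H10: a read changed (G2 0->-7) — executes, giving 0 — identical to its old value.
  F11: dirty, but its reads are unchanged (A2 unchanged, H10 unchanged); cached 0 stands.
  G6: dirty, but its reads are unchanged (G11 unchanged, F11 unchanged); cached 0 stands.
  C8: dirty, but its reads are unchanged (G6 unchanged); cached 0 stands.
  G4: dirty, but its reads are unchanged (G6 unchanged, C8 unchanged); cached 0 stands.

Note the branch switch — demand abandons B8, which is never re-examined.

The edit dirties: A1, A2, A3, B5, B8, C8, D6, E11, F5, F11, F12, G2, G4, G6, G11, H5, H10.
9 formula cells run: A1, A2, A3, A10, D6, E11, F12, G2, H10.
Cache hits after checking: B5, C8, F5, F11, G4, G6, G11, H5.
Unvisited dirty nodes (no longer demanded): B8.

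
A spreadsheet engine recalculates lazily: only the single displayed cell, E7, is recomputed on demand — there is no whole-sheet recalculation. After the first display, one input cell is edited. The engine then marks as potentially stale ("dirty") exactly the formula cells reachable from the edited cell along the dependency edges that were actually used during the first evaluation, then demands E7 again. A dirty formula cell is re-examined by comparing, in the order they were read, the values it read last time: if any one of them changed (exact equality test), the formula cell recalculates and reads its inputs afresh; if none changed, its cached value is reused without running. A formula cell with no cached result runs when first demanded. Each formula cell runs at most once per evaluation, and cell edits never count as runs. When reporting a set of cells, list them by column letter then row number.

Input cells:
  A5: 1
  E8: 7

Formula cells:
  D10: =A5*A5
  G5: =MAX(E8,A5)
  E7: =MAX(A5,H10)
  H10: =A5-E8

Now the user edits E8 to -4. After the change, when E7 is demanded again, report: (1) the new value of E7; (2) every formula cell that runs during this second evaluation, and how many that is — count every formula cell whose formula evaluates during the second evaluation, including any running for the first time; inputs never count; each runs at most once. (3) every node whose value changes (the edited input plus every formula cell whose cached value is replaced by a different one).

New value of E7: 5.
Formula cells that run: E7, H10 — 2 in total.
Values that change: E7, E8, H10.

First evaluation (everything demanded from the output):
  H10 = 1 - 7 = -6
  E7 = MAX(1, -6) = 1

Propagation after the edit:
  H10: runs — E8 7->-4; result 5.
  E7: runs — H10 -6->5; result 5.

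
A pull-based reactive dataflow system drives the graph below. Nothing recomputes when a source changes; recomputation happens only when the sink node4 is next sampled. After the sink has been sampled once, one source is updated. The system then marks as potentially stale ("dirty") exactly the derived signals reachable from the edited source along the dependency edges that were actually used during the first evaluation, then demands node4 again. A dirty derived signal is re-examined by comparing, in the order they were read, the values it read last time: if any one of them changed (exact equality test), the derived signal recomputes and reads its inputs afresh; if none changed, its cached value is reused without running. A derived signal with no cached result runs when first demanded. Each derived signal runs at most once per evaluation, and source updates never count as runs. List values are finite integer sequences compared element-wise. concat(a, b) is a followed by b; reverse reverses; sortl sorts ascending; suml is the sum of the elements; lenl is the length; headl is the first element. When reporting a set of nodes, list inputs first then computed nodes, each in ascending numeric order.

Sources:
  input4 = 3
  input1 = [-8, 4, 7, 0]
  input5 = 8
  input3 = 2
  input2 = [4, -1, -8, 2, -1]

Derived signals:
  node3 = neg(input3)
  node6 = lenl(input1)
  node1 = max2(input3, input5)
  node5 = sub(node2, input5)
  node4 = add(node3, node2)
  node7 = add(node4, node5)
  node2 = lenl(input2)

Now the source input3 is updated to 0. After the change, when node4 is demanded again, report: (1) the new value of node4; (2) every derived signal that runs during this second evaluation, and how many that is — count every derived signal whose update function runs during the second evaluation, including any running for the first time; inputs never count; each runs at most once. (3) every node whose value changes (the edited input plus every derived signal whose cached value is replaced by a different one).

First evaluation (everything demanded from the output):
  node2 = lenl([4, -1, -8, 2, -1]) = 5
  node3 = neg(2) = -2
  node4 = add(-2, 5) = 3

Propagation after the edit:
  node3: runs — input3 2->0; result 0.
  node4: runs — node3 -2->0; result 5.

New value of node4: 5.
Derived signals that run: node3, node4 — 2 in total.
Values that change: input3, node3, node4.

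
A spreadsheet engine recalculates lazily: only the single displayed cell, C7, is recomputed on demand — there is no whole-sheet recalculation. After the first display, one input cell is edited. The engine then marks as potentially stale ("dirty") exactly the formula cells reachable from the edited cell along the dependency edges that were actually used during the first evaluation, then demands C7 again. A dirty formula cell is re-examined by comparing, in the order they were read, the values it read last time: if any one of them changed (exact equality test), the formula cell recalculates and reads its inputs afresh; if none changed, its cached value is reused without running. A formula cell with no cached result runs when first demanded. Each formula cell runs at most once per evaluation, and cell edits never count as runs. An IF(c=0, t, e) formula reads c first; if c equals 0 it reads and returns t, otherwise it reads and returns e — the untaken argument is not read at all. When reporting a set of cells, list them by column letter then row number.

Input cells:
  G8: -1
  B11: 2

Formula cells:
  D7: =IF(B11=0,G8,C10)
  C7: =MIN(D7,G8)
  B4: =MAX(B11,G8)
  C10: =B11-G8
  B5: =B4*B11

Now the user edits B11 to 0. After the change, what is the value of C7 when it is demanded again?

New value of C7: -1.
Key observation: a condition flipped, so demand moved to the other branch — C10 is never re-examined.

First evaluation (everything demanded from the output):
  C10 = 2 - -1 = 3
  D7 = IF(B11=0: B11=2 -> else branch C10) = 3
  C7 = MIN(3, -1) = -1

Propagation after the edit:
  C10: marked dirty but never re-examined — demand shifted away from it.
  D7: runs — B11 2->0; result -1.
  C7: runs — D7 3->-1; result -1 (same value as before).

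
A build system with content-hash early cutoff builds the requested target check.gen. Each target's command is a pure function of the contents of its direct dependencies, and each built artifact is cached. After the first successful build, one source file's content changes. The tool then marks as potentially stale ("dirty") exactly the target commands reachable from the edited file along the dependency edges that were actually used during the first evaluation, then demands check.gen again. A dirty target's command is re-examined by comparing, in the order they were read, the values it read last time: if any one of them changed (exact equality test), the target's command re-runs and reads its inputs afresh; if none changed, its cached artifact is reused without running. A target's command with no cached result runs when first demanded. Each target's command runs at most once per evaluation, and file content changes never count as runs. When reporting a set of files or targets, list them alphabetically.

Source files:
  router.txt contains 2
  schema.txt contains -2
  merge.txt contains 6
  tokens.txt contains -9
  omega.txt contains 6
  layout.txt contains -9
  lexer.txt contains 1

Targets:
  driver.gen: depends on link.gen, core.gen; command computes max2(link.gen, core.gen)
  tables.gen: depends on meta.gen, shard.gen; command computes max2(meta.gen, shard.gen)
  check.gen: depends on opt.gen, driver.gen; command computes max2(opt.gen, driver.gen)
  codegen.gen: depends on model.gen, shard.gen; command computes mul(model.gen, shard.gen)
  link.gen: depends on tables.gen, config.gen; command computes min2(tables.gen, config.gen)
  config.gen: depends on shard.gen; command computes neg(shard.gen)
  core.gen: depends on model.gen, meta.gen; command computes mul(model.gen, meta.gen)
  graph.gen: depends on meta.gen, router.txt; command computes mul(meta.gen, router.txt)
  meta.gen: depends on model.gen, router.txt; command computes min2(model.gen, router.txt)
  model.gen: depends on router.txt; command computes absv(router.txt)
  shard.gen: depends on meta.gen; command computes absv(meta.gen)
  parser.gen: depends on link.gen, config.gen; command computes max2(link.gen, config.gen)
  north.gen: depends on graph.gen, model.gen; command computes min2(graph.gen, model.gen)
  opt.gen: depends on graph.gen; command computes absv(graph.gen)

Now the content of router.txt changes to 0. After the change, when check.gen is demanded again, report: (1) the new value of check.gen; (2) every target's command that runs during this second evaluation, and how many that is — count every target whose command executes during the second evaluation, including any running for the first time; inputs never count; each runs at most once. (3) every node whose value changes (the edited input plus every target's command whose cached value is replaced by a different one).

New value of check.gen: 0.
Target commands that run: check.gen, config.gen, core.gen, driver.gen, graph.gen, link.gen, meta.gen, model.gen, opt.gen, shard.gen, tables.gen — 11 in total.
Values that change: check.gen, config.gen, core.gen, driver.gen, graph.gen, link.gen, meta.gen, model.gen, opt.gen, router.txt, shard.gen, tables.gen.

First evaluation (everything demanded from the output):
  model.gen = absv(2) = 2
  meta.gen = min2(2, 2) = 2
  core.gen = mul(2, 2) = 4
  graph.gen = mul(2, 2) = 4
  opt.gen = absv(4) = 4
  shard.gen = absv(2) = 2
  config.gen = neg(2) = -2
  tables.gen = max2(2, 2) = 2
  link.gen = min2(2, -2) = -2
  driver.gen = max2(-2, 4) = 4
  check.gen = max2(4, 4) = 4

Propagation after the edit:
  model.gen: runs — router.txt 2->0; result 0.
  meta.gen: runs — model.gen 2->0; router.txt 2->0; result 0.
  core.gen: runs — model.gen 2->0; meta.gen 2->0; result 0.
  graph.gen: runs — meta.gen 2->0; router.txt 2->0; result 0.
  opt.gen: runs — graph.gen 4->0; result 0.
  shard.gen: runs — meta.gen 2->0; result 0.
  config.gen: runs — shard.gen 2->0; result 0.
  tables.gen: runs — meta.gen 2->0; shard.gen 2->0; result 0.
  link.gen: runs — tables.gen 2->0; config.gen -2->0; result 0.
  driver.gen: runs — link.gen -2->0; core.gen 4->0; result 0.
  check.gen: runs — opt.gen 4->0; driver.gen 4->0; result 0.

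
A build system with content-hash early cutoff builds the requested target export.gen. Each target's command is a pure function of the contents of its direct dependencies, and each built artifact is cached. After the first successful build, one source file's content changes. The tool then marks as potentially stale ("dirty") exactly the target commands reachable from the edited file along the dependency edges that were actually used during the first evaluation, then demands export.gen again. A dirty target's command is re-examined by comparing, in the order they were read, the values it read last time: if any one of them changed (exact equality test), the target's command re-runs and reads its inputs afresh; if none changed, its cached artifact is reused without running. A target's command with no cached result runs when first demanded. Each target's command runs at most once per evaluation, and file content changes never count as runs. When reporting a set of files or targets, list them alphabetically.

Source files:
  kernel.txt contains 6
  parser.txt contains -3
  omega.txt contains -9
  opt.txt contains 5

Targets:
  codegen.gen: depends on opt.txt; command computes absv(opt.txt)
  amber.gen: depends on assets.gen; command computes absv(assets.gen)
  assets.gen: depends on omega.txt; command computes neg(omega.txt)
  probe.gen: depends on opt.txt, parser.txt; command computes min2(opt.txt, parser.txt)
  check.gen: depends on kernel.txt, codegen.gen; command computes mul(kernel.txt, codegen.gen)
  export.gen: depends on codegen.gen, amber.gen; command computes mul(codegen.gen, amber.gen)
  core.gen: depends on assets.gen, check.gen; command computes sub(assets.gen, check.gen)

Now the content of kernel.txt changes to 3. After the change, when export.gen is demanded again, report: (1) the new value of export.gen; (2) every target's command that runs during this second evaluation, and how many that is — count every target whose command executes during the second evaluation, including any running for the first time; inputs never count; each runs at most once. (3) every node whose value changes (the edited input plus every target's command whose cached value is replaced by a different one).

New value of export.gen: 45.
Target commands that run: none — 0 in total.
Values that change: kernel.txt.
Key observation: kernel.txt is never demanded by the output, so the edit triggers no recomputation at all.

First evaluation (everything demanded from the output):
  assets.gen = neg(-9) = 9
  amber.gen = absv(9) = 9
  codegen.gen = absv(5) = 5
  export.gen = mul(5, 9) = 45

Propagation after the edit:
  kernel.txt feeds no computation that the output demands — nothing is marked dirty and nothing runs.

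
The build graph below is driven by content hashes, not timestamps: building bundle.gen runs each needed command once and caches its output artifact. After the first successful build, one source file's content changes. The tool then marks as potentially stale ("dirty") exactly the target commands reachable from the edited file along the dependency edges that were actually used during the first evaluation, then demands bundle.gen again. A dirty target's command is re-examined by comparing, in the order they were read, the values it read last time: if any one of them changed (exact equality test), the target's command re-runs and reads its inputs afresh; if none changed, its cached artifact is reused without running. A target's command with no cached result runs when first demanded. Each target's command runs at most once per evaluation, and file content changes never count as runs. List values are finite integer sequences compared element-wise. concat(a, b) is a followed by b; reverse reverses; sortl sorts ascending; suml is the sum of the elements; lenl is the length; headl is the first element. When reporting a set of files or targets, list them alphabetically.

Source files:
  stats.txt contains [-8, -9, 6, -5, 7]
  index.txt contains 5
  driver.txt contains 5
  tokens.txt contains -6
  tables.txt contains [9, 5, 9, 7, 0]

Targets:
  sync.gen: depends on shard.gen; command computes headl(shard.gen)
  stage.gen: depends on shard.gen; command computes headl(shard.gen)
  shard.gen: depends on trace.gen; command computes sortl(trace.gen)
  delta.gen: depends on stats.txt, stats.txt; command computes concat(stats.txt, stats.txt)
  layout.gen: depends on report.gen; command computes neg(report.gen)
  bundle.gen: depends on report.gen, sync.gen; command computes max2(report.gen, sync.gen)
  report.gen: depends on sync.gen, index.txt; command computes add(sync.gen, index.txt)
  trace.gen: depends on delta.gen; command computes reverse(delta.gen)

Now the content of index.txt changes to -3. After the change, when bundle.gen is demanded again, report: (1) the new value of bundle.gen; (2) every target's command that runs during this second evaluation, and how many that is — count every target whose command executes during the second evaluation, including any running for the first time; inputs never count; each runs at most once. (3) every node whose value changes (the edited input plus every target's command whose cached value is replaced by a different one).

bundle.gen now evaluates to -9.
Run set: bundle.gen, report.gen (2 run).
Changed values: bundle.gen, index.txt, report.gen.

Initial pass — values computed on the first demand:
  delta.gen = concat([-8, -9, 6, -5, 7], [-8, -9, 6, -5, 7]) = [-8, -9, 6, -5, 7, -8, -9, 6, -5, 7]
  trace.gen = reverse([-8, -9, 6, -5, 7, -8, -9, 6, -5, 7]) = [7, -5, 6, -9, -8, 7, -5, 6, -9, -8]
  shard.gen = sortl([7, -5, 6, -9, -8, 7, -5, 6, -9, -8]) = [-9, -9, -8, -8, -5, -5, 6, 6, 7, 7]
  sync.gen = headl([-9, -9, -8, -8, -5, -5, 6, 6, 7, 7]) = -9
  report.gen = add(-9, 5) = -4
  bundle.gen = max2(-4, -9) = -4

Second demand — change propagation:
  report.gen: re-runs because index.txt 5->-3; new result -12.
  bundle.gen: re-runs because report.gen -4->-12; new result -9.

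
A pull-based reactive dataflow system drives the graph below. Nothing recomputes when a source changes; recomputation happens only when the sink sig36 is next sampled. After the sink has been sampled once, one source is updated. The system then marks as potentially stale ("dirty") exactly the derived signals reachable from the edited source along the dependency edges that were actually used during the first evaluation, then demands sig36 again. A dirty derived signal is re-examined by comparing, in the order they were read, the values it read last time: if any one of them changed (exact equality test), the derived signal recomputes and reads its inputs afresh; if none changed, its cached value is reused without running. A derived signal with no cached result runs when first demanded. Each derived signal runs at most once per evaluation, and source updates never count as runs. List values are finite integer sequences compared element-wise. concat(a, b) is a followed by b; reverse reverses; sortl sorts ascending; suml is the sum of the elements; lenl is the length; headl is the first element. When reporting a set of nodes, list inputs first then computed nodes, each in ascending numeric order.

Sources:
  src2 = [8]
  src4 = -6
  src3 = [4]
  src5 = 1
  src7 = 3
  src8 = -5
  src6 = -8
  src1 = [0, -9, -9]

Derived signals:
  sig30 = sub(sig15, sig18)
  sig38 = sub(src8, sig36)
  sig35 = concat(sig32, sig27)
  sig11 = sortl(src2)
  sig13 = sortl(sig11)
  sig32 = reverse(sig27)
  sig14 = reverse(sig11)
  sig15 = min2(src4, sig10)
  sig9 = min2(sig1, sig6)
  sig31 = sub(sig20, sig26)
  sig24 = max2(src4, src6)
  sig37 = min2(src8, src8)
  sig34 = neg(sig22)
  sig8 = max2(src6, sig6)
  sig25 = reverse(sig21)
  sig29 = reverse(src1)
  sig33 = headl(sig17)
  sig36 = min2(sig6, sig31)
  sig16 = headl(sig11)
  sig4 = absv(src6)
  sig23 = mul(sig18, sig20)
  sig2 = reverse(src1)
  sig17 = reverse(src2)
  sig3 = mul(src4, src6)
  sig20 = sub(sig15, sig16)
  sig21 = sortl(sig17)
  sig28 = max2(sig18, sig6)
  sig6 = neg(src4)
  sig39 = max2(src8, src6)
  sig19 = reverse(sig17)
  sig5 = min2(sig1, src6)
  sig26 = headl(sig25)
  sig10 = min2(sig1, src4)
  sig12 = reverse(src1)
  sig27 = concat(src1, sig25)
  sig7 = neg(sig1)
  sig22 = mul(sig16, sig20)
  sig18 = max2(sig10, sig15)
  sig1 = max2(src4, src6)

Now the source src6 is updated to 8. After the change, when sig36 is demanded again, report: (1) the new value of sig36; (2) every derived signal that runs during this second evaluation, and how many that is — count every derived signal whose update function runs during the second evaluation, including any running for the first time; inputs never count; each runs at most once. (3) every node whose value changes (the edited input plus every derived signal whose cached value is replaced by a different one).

New value of sig36: -22.
Derived signals that run: sig1, sig10 — 2 in total.
Values that change: src6, sig1.
Key observation: the change is absorbed at sig10 — it re-runs but produces the same value, and the output's value is unchanged.

First evaluation (everything demanded from the output):
  sig1 = max2(-6, -8) = -6
  sig6 = neg(-6) = 6
  sig10 = min2(-6, -6) = -6
  sig11 = sortl([8]) = [8]
  sig15 = min2(-6, -6) = -6
  sig16 = headl([8]) = 8
  sig17 = reverse([8]) = [8]
  sig20 = sub(-6, 8) = -14
  sig21 = sortl([8]) = [8]
  sig25 = reverse([8]) = [8]
  sig26 = headl([8]) = 8
  sig31 = sub(-14, 8) = -22
  sig36 = min2(6, -22) = -22

Propagation after the edit:
  sig1: runs — src6 -8->8; result 8.
  sig10: runs — sig1 -6->8; result -6 (same value as before).
  sig15: checked — values it read are unchanged (src4 unchanged, sig10 unchanged); reused cached -6 without running.
  sig20: checked — values it read are unchanged (sig15 unchanged, sig16 unchanged); reused cached -14 without running.
  sig31: checked — values it read are unchanged (sig20 unchanged, sig26 unchanged); reused cached -22 without running.
  sig36: checked — values it read are unchanged (sig6 unchanged, sig31 unchanged); reused cached -22 without running.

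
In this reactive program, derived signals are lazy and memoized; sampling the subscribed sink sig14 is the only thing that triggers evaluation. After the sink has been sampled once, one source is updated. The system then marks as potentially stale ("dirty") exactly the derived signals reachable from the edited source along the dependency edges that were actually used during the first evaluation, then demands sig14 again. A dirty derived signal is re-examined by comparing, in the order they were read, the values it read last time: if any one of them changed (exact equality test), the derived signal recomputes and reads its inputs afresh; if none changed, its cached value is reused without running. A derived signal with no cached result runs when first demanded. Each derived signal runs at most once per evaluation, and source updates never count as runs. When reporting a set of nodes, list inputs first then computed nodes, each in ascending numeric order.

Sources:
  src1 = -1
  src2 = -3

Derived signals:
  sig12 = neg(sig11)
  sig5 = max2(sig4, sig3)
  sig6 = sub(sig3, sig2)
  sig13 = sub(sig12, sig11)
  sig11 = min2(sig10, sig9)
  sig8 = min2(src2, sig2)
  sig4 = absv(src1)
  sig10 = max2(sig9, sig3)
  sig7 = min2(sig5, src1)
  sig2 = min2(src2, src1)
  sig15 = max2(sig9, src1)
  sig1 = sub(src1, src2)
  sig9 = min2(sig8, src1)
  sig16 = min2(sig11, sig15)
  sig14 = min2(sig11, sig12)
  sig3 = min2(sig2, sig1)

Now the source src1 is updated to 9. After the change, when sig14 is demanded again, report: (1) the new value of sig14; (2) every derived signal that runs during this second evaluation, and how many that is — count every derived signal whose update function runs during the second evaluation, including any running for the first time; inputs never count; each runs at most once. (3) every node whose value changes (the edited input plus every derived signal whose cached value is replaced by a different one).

Demanding sig14 again yields -3.
4 derived signals run: sig1, sig2, sig3, sig9.
The nodes whose values change: src1, sig1.
Note where the cutoff bites: sig8 is checked, finds nothing changed, and keeps its cache.

First demand of the output computes:
  sig1 = sub(-1, -3) = 2
  sig2 = min2(-3, -1) = -3
  sig3 = min2(-3, 2) = -3
  sig8 = min2(-3, -3) = -3
  sig9 = min2(-3, -1) = -3
  sig10 = max2(-3, -3) = -3
  sig11 = min2(-3, -3) = -3
  sig12 = neg(-3) = 3
  sig14 = min2(-3, 3) = -3

After the edit, cleaning proceeds:
  sig1: a read changed (src1 -1->9) — executes, giving 12.
  sig2: a read changed (src1 -1->9) — executes, giving -3 — identical to its old value.
  sig3: a read changed (sig1 2->12) — executes, giving -3 — identical to its old value.
  sig8: dirty, but its reads are unchanged (src2 unchanged, sig2 unchanged); cached -3 stands.
  sig9: a read changed (src1 -1->9) — executes, giving -3 — identical to its old value.
  sig10: dirty, but its reads are unchanged (sig9 unchanged, sig3 unchanged); cached -3 stands.
  sig11: dirty, but its reads are unchanged (sig10 unchanged, sig9 unchanged); cached -3 stands.
  sig12: dirty, but its reads are unchanged (sig11 unchanged); cached 3 stands.
  sig14: dirty, but its reads are unchanged (sig11 unchanged, sig12 unchanged); cached -3 stands.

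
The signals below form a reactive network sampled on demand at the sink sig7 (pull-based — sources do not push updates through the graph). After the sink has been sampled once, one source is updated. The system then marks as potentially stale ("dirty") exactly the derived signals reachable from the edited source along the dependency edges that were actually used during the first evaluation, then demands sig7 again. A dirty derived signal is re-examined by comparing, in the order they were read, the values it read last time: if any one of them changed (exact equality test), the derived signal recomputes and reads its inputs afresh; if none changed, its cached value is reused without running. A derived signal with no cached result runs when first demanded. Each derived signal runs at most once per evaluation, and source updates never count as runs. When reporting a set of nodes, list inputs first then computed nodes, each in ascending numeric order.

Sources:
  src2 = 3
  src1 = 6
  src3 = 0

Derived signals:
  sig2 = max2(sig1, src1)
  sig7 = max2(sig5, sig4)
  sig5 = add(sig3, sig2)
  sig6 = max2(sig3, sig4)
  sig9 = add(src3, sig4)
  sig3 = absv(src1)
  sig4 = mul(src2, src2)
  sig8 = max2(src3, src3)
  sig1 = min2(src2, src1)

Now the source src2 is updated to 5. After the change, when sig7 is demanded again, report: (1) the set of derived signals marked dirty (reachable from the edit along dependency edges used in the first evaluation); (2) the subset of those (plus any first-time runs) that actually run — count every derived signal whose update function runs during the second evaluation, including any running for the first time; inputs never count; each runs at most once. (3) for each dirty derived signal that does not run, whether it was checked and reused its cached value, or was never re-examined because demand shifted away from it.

Dirty set: sig1, sig2, sig4, sig5, sig7.
Run set: sig1, sig2, sig4, sig7 (4 run).
Re-examined without running (cache reused): sig5.
The important point: at sig5 every value read last time is unchanged, so the dirty flag clears without a run.

Initial pass — values computed on the first demand:
  sig1 = min2(3, 6) = 3
  sig2 = max2(3, 6) = 6
  sig3 = absv(6) = 6
  sig4 = mul(3, 3) = 9
  sig5 = add(6, 6) = 12
  sig7 = max2(12, 9) = 12

Second demand — change propagation:
  sig1: re-runs because src2 3->5; new result 5.
  sig2: re-runs because sig1 3->5; new result 6 (unchanged).
  sig4: re-runs because src2 3->5; src2 3->5; new result 25.
  sig5: re-examined; everything it read last time is the same (sig3 unchanged, sig2 unchanged) — cache 12 kept, no run.
  sig7: re-runs because sig4 9->25; new result 25.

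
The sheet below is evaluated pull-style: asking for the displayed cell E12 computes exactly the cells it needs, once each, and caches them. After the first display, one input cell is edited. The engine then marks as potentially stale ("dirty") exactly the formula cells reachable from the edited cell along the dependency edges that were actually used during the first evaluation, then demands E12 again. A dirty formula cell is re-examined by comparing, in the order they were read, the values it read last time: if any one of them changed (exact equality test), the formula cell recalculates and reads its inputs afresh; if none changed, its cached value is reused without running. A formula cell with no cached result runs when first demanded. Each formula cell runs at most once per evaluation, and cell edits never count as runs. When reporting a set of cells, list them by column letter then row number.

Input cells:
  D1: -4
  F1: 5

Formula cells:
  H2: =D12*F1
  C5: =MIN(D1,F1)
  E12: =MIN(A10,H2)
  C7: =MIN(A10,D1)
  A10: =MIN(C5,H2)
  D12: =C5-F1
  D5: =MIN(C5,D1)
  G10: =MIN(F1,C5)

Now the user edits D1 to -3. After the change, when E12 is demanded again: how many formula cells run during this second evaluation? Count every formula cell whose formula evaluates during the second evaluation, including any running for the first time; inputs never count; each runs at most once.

5 formula cells run: A10, C5, D12, E12, H2.

First demand of the output computes:
  C5 = MIN(-4, 5) = -4
  D12 = -4 - 5 = -9
  H2 = -9 * 5 = -45
  A10 = MIN(-4, -45) = -45
  E12 = MIN(-45, -45) = -45

After the edit, cleaning proceeds:
  C5: a read changed (D1 -4->-3) — executes, giving -3.
  D12: a read changed (C5 -4->-3) — executes, giving -8.
  H2: a read changed (D12 -9->-8) — executes, giving -40.
  A10: a read changed (C5 -4->-3; H2 -45->-40) — executes, giving -40.
  E12: a read changed (A10 -45->-40; H2 -45->-40) — executes, giving -40.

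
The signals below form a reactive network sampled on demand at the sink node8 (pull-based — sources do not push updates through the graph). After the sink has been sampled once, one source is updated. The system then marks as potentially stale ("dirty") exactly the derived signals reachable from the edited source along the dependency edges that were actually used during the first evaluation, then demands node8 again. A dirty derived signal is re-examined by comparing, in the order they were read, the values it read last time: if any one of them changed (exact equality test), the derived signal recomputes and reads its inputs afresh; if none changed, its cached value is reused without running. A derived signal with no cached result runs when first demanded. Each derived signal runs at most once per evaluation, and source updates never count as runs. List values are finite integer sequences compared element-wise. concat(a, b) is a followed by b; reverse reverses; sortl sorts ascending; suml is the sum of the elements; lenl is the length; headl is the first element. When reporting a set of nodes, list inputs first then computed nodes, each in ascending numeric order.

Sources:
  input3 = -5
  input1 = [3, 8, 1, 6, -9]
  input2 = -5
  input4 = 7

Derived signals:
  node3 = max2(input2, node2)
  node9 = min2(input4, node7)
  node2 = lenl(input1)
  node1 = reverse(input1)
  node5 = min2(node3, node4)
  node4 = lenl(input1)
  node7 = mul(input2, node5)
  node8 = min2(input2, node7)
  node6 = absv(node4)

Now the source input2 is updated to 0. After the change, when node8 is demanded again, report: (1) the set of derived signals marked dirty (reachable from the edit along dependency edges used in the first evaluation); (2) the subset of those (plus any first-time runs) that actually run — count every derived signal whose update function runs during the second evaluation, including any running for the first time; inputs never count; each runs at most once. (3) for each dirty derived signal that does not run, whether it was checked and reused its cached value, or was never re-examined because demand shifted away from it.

Initial pass — values computed on the first demand:
  node2 = lenl([3, 8, 1, 6, -9]) = 5
  node3 = max2(-5, 5) = 5
  node4 = lenl([3, 8, 1, 6, -9]) = 5
  node5 = min2(5, 5) = 5
  node7 = mul(-5, 5) = -25
  node8 = min2(-5, -25) = -25

Second demand — change propagation:
  node3: re-runs because input2 -5->0; new result 5 (unchanged).
  node5: re-examined; everything it read last time is the same (node3 unchanged, node4 unchanged) — cache 5 kept, no run.
  node7: re-runs because input2 -5->0; new result 0.
  node8: re-runs because input2 -5->0; node7 -25->0; new result 0.

The important point: at node5 every value read last time is unchanged, so the dirty flag clears without a run.

Dirty set: node3, node5, node7, node8.
Run set: node3, node7, node8 (3 run).
Re-examined without running (cache reused): node5.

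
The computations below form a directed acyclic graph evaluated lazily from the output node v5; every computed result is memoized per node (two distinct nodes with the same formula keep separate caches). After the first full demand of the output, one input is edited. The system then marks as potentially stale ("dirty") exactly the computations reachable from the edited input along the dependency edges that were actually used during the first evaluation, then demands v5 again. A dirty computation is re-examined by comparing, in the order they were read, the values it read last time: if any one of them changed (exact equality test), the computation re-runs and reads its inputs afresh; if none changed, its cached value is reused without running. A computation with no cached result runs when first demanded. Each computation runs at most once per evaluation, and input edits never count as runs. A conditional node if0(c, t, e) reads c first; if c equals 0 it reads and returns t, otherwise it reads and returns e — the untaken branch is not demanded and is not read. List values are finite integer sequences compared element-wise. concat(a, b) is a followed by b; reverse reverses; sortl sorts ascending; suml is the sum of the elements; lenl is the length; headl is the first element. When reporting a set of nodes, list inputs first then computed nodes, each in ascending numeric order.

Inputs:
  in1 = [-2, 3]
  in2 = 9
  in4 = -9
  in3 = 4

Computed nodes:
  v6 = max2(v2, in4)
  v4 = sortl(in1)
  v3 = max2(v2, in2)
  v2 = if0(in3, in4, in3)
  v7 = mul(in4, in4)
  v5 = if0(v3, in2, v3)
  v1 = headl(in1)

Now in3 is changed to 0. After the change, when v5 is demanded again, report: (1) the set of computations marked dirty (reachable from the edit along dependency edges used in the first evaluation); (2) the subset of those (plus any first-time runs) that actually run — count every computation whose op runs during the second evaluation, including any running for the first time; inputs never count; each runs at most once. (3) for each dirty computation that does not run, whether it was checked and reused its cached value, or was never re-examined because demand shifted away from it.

The edit dirties: v2, v3, v5.
2 computations run: v2, v3.
Cache hits after checking: v5.
Note the absorption at v3: it re-runs yet its value is the same, leaving the output's value untouched.

First demand of the output computes:
  v2 = if0(in3=4 -> else branch in3) = 4
  v3 = max2(4, 9) = 9
  v5 = if0(v3=9 -> else branch v3) = 9

After the edit, cleaning proceeds:
  v2: a read changed (in3 4->0; in3 4->0) — executes, giving -9.
  v3: a read changed (v2 4->-9) — executes, giving 9 — identical to its old value.
  v5: dirty, but its reads are unchanged (v3 unchanged, v3 unchanged); cached 9 stands.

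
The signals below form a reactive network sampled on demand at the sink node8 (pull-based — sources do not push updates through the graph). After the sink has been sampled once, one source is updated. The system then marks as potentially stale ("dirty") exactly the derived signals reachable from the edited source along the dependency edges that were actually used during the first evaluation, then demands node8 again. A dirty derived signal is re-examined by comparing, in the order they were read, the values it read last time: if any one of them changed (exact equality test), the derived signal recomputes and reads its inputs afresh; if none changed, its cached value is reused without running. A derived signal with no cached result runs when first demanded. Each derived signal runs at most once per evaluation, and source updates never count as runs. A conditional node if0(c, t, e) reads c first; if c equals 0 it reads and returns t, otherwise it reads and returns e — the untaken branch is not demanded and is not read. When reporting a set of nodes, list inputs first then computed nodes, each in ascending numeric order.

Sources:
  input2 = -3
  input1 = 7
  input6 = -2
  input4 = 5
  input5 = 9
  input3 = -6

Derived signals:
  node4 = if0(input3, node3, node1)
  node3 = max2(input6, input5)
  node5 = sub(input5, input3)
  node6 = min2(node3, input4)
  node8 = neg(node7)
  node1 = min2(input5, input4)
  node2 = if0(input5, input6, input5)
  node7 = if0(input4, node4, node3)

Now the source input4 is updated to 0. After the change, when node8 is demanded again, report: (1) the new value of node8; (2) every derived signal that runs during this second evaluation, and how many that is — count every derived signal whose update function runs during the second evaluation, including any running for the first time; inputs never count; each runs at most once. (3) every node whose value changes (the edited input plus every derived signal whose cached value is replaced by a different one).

Initial pass — values computed on the first demand:
  node3 = max2(-2, 9) = 9
  node7 = if0(input4=5 -> else branch node3) = 9
  node8 = neg(9) = -9

Second demand — change propagation:
  node1: newly demanded (no cache) — executes and yields 0.
  node4: newly demanded (no cache) — executes and yields 0.
  node7: re-runs because input4 5->0; new result 0.
  node8: re-runs because node7 9->0; new result 0.

The important point: the flipped condition pulls in fresh nodes; node1, node4 run for the first time.

node8 now evaluates to 0.
Run set: node1, node4, node7, node8 (4 run).
Changed values: input4, node7, node8.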